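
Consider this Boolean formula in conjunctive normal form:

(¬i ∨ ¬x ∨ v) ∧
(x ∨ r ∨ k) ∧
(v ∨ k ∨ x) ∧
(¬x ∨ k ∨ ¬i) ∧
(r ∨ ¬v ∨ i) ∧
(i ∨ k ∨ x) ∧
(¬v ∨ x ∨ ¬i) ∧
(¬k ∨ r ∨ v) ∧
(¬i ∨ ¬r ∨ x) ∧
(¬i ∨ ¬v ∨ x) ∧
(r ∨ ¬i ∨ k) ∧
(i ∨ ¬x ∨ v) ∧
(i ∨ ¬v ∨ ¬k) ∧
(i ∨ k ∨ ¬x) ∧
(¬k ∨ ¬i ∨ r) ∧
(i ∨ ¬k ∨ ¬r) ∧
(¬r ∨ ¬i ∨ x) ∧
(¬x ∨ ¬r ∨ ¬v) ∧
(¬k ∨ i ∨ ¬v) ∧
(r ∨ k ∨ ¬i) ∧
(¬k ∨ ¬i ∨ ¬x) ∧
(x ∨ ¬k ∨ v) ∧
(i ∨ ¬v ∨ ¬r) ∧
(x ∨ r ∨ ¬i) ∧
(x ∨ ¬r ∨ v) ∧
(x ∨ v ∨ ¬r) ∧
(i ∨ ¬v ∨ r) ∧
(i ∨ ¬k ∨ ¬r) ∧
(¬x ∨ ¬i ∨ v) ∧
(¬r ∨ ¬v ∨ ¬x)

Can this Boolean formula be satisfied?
No

No, the formula is not satisfiable.

No assignment of truth values to the variables can make all 30 clauses true simultaneously.

The formula is UNSAT (unsatisfiable).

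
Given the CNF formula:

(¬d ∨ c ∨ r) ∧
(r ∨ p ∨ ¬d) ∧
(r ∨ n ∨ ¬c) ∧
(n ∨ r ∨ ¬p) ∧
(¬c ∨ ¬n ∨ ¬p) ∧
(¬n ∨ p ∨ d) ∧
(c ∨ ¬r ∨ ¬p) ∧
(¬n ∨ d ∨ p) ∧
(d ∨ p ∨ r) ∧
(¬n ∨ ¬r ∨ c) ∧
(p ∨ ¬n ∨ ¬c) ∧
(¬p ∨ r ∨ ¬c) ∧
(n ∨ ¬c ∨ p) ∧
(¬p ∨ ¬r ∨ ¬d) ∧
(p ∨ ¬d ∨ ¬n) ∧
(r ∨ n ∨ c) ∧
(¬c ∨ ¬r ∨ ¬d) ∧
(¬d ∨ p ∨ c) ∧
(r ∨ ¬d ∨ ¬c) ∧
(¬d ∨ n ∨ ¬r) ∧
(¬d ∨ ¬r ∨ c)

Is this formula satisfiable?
Yes

Yes, the formula is satisfiable.

One satisfying assignment is: r=True, n=False, p=False, c=False, d=False

Verification: With this assignment, all 21 clauses evaluate to true.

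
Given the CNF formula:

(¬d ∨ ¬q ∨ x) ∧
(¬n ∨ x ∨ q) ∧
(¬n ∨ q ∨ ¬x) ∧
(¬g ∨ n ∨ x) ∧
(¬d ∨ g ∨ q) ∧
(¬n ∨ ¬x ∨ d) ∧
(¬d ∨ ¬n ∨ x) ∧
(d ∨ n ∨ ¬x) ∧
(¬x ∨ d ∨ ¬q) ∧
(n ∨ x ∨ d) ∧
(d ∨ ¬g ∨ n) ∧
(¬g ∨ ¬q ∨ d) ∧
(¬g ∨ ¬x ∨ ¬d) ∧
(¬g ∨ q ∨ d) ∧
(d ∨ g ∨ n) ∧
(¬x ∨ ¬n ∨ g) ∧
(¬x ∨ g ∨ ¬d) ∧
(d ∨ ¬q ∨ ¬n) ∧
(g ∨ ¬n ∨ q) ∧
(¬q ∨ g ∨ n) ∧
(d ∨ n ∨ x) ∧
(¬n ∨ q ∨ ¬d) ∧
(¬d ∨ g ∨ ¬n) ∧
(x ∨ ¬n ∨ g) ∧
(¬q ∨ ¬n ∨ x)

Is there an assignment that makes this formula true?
No

No, the formula is not satisfiable.

No assignment of truth values to the variables can make all 25 clauses true simultaneously.

The formula is UNSAT (unsatisfiable).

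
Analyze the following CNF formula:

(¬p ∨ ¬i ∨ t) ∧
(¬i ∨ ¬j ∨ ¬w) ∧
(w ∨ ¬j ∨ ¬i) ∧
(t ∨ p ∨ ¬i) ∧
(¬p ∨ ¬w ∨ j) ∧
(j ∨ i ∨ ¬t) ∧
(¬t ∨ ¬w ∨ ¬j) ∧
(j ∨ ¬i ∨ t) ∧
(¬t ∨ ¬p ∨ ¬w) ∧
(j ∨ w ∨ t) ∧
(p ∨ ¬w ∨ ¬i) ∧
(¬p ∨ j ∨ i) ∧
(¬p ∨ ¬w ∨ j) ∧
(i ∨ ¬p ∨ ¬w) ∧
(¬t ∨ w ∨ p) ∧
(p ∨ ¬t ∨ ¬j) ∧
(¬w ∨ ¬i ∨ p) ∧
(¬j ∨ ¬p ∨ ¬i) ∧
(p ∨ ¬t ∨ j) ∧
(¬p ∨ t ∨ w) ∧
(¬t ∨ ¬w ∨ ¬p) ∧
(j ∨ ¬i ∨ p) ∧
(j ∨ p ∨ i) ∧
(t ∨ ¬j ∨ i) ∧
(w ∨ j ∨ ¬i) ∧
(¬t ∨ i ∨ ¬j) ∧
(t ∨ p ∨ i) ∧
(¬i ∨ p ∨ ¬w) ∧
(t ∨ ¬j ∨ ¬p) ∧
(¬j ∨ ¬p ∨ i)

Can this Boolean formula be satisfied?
No

No, the formula is not satisfiable.

No assignment of truth values to the variables can make all 30 clauses true simultaneously.

The formula is UNSAT (unsatisfiable).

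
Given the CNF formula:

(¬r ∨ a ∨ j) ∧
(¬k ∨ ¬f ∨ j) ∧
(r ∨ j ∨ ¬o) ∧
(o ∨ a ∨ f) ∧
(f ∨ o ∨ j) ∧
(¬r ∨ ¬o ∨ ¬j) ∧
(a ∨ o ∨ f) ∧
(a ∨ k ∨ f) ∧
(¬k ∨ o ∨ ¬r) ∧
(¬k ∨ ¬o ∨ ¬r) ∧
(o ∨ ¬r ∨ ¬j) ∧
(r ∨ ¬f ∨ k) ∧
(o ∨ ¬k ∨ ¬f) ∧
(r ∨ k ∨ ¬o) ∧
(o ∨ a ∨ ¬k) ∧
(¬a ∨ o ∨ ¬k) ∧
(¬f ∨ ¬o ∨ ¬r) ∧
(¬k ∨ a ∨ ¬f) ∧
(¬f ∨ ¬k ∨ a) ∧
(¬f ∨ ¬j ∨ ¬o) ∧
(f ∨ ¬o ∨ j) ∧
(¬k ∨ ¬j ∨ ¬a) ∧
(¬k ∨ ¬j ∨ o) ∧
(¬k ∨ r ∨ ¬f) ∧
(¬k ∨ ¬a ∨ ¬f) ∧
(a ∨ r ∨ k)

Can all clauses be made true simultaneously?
Yes

Yes, the formula is satisfiable.

One satisfying assignment is: a=True, o=False, r=False, j=True, k=False, f=False

Verification: With this assignment, all 26 clauses evaluate to true.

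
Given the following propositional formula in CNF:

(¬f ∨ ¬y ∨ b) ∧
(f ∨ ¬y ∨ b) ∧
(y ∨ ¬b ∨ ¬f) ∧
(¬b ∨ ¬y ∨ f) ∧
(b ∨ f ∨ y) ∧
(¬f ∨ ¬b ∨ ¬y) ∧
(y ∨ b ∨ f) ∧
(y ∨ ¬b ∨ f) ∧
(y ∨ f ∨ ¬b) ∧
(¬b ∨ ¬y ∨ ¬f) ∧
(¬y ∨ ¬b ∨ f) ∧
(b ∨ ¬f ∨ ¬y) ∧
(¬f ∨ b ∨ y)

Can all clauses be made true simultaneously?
No

No, the formula is not satisfiable.

No assignment of truth values to the variables can make all 13 clauses true simultaneously.

The formula is UNSAT (unsatisfiable).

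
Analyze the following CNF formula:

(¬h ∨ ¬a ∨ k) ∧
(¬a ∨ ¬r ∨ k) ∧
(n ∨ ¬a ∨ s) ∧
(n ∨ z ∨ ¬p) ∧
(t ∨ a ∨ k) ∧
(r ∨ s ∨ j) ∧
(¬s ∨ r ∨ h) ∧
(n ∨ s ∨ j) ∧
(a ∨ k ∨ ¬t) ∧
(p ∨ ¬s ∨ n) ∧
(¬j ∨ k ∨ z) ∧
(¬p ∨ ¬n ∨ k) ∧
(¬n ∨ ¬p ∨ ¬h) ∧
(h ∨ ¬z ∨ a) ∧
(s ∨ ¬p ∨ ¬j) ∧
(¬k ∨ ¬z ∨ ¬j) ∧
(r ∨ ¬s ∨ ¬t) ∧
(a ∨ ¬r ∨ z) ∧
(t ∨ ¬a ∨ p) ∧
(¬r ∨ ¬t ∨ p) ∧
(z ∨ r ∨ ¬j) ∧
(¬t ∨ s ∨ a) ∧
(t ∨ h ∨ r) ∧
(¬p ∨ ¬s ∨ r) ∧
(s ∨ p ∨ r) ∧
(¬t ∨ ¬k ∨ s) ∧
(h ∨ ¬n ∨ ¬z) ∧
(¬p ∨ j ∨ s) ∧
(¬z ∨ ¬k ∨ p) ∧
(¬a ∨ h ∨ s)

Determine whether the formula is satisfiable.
Yes

Yes, the formula is satisfiable.

One satisfying assignment is: j=False, n=True, a=False, p=False, h=True, s=True, k=True, r=False, t=False, z=False

Verification: With this assignment, all 30 clauses evaluate to true.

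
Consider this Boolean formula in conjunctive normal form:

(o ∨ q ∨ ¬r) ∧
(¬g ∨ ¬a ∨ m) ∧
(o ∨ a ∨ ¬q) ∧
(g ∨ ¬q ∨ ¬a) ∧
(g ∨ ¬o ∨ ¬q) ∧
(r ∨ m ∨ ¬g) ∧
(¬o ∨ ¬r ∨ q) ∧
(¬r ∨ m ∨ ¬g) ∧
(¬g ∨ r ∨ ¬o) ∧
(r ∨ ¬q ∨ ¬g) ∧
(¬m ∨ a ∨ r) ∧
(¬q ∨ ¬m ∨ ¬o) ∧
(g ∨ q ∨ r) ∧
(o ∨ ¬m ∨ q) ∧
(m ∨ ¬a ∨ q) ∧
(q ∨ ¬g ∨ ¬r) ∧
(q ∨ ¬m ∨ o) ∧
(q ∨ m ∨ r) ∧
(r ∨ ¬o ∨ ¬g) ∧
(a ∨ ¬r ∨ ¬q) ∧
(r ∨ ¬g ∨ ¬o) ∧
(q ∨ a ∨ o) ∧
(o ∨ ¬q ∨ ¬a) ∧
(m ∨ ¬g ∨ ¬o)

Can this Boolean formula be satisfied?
No

No, the formula is not satisfiable.

No assignment of truth values to the variables can make all 24 clauses true simultaneously.

The formula is UNSAT (unsatisfiable).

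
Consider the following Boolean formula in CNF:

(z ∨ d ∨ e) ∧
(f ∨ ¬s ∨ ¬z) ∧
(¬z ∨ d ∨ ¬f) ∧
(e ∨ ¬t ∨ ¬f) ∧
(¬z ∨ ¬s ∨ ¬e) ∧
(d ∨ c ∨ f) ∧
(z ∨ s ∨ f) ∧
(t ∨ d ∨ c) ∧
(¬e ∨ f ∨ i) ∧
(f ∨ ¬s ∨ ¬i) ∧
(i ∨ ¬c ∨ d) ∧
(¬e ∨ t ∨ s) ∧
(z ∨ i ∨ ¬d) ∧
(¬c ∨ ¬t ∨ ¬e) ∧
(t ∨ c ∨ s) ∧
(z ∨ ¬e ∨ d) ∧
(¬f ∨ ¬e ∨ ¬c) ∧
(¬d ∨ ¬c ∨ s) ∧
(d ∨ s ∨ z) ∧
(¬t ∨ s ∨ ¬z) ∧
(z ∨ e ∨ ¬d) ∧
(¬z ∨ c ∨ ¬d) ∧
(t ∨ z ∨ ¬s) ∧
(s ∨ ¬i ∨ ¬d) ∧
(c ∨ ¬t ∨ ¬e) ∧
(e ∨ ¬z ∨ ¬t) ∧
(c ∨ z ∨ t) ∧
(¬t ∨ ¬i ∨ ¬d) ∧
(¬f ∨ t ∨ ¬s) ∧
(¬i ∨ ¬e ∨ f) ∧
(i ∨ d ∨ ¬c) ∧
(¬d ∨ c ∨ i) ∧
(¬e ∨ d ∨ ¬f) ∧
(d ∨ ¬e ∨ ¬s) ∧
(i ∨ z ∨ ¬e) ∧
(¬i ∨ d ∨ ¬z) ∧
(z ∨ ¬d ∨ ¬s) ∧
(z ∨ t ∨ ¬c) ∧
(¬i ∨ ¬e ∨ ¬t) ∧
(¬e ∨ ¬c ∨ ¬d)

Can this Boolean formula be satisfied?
No

No, the formula is not satisfiable.

No assignment of truth values to the variables can make all 40 clauses true simultaneously.

The formula is UNSAT (unsatisfiable).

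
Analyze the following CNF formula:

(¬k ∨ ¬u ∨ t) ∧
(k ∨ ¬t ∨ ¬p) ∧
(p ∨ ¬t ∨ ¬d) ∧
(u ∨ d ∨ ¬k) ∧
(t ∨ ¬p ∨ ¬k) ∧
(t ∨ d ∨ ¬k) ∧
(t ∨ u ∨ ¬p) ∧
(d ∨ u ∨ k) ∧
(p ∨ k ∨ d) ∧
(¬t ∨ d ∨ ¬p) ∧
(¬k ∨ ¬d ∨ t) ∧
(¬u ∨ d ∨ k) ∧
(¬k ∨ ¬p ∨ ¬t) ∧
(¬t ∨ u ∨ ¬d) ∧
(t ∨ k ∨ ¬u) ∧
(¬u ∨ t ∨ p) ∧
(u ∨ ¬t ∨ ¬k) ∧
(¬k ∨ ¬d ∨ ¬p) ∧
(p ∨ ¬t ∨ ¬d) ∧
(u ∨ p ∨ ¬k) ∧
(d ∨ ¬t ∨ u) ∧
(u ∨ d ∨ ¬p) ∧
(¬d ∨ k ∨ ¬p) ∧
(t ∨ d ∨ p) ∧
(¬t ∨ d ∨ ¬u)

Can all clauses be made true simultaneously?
Yes

Yes, the formula is satisfiable.

One satisfying assignment is: t=False, k=False, u=False, d=True, p=False

Verification: With this assignment, all 25 clauses evaluate to true.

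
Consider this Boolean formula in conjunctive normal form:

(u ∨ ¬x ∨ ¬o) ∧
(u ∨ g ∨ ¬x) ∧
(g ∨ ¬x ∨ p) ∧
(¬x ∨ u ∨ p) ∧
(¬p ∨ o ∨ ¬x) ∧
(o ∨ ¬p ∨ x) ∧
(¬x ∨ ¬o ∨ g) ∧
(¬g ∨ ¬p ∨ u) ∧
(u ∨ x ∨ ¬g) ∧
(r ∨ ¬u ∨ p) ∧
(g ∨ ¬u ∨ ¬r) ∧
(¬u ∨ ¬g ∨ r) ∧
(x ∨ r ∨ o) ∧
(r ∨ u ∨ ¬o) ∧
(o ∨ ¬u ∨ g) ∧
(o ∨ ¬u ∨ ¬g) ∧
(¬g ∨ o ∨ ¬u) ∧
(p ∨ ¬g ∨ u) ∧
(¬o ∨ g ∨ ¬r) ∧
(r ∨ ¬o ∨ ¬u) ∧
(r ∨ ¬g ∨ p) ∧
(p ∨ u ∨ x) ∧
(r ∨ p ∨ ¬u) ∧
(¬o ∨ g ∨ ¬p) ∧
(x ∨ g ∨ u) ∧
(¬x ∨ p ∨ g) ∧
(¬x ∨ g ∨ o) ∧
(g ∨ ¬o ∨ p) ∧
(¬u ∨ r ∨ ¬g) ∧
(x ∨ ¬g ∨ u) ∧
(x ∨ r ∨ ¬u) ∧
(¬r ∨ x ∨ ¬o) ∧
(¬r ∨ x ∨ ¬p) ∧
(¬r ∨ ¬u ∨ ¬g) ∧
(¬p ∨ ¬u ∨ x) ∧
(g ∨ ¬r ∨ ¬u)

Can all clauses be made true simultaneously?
No

No, the formula is not satisfiable.

No assignment of truth values to the variables can make all 36 clauses true simultaneously.

The formula is UNSAT (unsatisfiable).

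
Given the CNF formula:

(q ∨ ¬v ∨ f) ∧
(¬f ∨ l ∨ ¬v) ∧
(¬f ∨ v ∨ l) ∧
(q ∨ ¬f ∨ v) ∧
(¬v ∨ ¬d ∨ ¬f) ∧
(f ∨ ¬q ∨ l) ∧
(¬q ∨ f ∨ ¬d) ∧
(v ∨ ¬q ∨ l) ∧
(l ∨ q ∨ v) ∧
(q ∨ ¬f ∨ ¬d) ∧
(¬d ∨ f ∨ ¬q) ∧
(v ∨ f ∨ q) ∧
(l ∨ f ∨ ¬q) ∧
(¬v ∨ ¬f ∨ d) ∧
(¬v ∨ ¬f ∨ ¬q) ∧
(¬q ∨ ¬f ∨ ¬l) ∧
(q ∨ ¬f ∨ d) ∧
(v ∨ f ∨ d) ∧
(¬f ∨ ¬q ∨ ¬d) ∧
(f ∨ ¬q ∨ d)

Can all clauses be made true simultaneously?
No

No, the formula is not satisfiable.

No assignment of truth values to the variables can make all 20 clauses true simultaneously.

The formula is UNSAT (unsatisfiable).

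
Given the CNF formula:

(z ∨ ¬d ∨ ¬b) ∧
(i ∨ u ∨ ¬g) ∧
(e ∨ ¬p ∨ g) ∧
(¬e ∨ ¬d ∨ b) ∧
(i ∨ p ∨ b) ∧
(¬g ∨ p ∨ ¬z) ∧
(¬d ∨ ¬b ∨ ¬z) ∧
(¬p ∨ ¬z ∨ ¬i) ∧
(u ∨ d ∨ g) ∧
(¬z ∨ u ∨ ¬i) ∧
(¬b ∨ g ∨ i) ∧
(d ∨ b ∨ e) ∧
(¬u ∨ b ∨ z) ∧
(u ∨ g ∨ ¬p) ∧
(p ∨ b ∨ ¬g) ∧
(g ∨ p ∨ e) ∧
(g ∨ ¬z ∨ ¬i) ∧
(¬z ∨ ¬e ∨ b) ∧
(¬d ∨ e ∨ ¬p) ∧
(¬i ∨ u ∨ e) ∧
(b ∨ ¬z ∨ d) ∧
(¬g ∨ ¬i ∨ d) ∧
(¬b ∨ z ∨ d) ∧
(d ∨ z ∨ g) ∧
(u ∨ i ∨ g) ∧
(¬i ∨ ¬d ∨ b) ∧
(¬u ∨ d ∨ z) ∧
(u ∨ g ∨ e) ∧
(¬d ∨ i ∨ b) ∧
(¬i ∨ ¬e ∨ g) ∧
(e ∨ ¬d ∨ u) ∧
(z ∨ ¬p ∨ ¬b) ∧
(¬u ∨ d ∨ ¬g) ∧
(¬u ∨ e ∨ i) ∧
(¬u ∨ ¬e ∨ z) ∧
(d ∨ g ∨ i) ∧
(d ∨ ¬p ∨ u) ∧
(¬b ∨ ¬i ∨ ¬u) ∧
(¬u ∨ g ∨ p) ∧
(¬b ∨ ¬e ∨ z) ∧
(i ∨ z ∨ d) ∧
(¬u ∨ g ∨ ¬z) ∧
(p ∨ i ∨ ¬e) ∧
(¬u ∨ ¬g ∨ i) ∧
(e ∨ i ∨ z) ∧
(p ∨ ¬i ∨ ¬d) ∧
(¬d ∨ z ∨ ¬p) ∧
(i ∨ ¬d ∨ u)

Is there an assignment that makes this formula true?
No

No, the formula is not satisfiable.

No assignment of truth values to the variables can make all 48 clauses true simultaneously.

The formula is UNSAT (unsatisfiable).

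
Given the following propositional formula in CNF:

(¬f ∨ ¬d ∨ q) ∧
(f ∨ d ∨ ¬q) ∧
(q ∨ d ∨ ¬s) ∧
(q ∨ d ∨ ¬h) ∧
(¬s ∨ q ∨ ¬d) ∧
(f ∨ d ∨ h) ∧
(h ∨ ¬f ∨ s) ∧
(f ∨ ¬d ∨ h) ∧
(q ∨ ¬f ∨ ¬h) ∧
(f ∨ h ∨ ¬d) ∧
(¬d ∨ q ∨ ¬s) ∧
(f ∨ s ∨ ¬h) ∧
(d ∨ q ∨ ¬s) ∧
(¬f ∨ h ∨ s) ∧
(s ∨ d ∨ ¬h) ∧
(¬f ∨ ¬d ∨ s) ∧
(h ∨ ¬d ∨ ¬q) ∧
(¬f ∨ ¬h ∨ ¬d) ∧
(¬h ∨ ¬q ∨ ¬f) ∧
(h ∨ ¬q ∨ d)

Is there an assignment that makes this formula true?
Yes

Yes, the formula is satisfiable.

One satisfying assignment is: d=True, h=True, q=True, s=True, f=False

Verification: With this assignment, all 20 clauses evaluate to true.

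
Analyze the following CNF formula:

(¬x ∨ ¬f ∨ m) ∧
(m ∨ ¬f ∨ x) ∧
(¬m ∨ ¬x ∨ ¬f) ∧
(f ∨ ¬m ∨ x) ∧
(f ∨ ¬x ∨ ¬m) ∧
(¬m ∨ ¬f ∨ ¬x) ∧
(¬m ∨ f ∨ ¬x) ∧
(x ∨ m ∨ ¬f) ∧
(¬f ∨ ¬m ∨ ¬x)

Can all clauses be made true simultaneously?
Yes

Yes, the formula is satisfiable.

One satisfying assignment is: x=False, m=False, f=False

Verification: With this assignment, all 9 clauses evaluate to true.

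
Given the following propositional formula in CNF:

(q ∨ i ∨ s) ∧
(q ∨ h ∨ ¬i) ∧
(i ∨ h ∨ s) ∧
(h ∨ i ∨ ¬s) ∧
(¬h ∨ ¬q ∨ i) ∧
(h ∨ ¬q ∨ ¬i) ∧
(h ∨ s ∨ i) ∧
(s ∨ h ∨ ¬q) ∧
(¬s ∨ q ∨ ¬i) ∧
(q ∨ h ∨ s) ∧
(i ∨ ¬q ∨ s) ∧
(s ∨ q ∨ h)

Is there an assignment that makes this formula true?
Yes

Yes, the formula is satisfiable.

One satisfying assignment is: h=True, s=True, i=False, q=False

Verification: With this assignment, all 12 clauses evaluate to true.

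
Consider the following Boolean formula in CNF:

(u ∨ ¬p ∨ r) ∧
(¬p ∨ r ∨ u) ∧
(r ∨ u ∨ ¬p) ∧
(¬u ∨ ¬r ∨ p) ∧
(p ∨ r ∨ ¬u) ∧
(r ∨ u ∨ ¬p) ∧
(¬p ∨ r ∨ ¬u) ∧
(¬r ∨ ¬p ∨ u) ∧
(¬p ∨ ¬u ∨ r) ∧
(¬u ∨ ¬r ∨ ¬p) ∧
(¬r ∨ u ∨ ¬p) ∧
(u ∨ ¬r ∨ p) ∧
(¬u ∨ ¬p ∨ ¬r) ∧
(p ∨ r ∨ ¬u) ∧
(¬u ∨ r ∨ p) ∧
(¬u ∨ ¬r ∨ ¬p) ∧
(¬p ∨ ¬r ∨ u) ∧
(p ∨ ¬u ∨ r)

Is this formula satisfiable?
Yes

Yes, the formula is satisfiable.

One satisfying assignment is: u=False, p=False, r=False

Verification: With this assignment, all 18 clauses evaluate to true.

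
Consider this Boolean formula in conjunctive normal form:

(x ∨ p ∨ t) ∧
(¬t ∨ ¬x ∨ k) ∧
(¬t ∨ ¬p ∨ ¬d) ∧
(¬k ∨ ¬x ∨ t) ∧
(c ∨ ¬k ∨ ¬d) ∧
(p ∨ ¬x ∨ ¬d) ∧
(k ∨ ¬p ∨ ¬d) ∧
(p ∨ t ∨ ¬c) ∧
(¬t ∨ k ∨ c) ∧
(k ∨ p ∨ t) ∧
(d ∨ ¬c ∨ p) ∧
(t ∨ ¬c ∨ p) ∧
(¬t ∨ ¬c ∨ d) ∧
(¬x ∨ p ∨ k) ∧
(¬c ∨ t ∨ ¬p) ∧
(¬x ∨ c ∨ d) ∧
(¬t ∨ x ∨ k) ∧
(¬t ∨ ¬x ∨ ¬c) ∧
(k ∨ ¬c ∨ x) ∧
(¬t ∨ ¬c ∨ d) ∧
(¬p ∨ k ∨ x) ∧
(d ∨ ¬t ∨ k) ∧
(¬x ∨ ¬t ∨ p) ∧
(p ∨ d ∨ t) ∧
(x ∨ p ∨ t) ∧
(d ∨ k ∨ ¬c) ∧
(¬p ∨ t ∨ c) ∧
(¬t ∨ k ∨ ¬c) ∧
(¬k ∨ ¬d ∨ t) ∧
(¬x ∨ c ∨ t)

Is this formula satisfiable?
Yes

Yes, the formula is satisfiable.

One satisfying assignment is: d=False, c=False, t=True, p=False, k=True, x=False

Verification: With this assignment, all 30 clauses evaluate to true.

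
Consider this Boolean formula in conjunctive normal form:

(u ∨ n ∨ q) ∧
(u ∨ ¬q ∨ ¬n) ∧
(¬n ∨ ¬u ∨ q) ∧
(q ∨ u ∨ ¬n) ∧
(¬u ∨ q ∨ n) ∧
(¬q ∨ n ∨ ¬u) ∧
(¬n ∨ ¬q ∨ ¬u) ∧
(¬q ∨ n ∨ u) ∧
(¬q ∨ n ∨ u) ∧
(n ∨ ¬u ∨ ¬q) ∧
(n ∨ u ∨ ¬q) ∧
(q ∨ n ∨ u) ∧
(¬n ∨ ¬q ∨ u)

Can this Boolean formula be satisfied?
No

No, the formula is not satisfiable.

No assignment of truth values to the variables can make all 13 clauses true simultaneously.

The formula is UNSAT (unsatisfiable).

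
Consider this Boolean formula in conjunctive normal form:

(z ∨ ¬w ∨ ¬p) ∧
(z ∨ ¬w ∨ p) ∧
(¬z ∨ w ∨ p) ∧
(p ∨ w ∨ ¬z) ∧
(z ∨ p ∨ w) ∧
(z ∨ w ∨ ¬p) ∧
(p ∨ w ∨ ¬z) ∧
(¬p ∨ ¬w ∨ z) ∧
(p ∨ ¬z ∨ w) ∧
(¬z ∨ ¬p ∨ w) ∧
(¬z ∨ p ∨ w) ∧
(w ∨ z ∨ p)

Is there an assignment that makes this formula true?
Yes

Yes, the formula is satisfiable.

One satisfying assignment is: z=True, w=True, p=True

Verification: With this assignment, all 12 clauses evaluate to true.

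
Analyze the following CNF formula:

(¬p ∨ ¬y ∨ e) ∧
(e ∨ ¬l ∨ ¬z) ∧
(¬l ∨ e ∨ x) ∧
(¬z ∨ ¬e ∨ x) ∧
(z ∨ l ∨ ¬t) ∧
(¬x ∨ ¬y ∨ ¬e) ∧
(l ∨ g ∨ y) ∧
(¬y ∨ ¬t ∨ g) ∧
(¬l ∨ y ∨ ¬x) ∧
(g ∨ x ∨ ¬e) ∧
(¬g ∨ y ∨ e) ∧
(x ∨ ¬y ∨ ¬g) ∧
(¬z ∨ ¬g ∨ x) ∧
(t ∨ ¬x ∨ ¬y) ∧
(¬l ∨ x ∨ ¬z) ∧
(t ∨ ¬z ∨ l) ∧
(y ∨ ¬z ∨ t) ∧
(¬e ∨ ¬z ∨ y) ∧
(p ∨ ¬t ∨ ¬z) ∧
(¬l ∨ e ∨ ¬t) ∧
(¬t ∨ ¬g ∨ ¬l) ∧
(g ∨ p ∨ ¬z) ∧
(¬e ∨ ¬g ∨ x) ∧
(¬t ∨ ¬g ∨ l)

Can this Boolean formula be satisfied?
Yes

Yes, the formula is satisfiable.

One satisfying assignment is: z=False, y=True, e=False, g=False, t=False, p=False, x=False, l=False

Verification: With this assignment, all 24 clauses evaluate to true.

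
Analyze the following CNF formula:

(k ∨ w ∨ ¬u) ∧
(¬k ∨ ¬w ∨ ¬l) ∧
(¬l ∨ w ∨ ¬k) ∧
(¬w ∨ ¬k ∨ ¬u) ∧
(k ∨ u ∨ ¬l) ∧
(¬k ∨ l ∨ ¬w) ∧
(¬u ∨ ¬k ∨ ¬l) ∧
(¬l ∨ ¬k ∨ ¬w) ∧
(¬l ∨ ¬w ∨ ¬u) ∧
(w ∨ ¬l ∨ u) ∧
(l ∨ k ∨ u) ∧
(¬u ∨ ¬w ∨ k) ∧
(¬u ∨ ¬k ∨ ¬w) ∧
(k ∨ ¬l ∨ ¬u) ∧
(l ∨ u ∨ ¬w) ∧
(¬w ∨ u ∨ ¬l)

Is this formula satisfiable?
Yes

Yes, the formula is satisfiable.

One satisfying assignment is: w=False, l=False, u=False, k=True

Verification: With this assignment, all 16 clauses evaluate to true.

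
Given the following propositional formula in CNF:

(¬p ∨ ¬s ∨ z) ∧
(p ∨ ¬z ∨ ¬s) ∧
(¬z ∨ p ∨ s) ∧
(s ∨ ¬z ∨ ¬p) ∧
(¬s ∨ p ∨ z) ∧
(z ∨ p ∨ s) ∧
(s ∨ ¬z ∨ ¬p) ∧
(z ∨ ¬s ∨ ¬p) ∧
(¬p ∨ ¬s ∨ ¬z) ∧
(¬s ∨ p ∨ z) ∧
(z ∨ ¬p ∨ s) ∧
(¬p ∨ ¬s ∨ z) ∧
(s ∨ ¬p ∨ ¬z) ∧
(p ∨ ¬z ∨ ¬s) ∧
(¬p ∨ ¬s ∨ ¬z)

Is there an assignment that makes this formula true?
No

No, the formula is not satisfiable.

No assignment of truth values to the variables can make all 15 clauses true simultaneously.

The formula is UNSAT (unsatisfiable).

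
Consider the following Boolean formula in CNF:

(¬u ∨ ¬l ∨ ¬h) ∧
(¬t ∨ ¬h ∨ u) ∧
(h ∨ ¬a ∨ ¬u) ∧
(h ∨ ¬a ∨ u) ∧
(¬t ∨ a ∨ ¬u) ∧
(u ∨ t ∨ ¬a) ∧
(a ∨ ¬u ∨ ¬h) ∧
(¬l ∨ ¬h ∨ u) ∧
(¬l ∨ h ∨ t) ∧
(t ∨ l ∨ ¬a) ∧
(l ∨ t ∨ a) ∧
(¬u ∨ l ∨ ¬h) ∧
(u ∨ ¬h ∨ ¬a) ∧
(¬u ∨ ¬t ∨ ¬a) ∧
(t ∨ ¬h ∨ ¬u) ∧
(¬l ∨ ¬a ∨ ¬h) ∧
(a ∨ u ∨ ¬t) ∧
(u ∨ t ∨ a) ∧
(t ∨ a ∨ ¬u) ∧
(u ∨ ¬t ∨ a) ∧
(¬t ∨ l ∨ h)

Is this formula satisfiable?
No

No, the formula is not satisfiable.

No assignment of truth values to the variables can make all 21 clauses true simultaneously.

The formula is UNSAT (unsatisfiable).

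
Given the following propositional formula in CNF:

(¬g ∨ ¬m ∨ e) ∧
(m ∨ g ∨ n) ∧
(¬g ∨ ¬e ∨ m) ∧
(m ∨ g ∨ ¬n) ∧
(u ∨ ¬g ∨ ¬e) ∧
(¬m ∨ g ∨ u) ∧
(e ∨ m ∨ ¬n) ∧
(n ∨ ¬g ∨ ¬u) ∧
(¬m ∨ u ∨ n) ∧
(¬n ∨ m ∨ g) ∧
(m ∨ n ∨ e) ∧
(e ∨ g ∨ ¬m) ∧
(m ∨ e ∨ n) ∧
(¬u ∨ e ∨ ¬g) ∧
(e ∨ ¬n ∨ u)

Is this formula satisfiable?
Yes

Yes, the formula is satisfiable.

One satisfying assignment is: g=False, e=True, u=True, m=True, n=False

Verification: With this assignment, all 15 clauses evaluate to true.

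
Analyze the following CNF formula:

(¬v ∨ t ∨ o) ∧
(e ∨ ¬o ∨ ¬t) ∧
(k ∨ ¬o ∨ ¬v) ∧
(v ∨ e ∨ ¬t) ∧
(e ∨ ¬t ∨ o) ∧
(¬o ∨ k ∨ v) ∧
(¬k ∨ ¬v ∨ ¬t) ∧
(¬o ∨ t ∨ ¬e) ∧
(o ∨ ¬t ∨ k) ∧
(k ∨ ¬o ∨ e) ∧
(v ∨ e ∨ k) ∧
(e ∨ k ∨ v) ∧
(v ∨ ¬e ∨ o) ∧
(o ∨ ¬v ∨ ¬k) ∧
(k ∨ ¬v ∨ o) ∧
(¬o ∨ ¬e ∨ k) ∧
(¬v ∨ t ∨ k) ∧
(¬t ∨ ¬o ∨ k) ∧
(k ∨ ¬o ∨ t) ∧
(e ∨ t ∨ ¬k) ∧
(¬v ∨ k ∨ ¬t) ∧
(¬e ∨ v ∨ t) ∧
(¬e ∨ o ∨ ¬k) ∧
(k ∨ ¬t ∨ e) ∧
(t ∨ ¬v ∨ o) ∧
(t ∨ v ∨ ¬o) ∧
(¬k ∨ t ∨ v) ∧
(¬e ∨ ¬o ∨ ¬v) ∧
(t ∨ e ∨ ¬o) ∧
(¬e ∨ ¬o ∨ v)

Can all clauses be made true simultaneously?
No

No, the formula is not satisfiable.

No assignment of truth values to the variables can make all 30 clauses true simultaneously.

The formula is UNSAT (unsatisfiable).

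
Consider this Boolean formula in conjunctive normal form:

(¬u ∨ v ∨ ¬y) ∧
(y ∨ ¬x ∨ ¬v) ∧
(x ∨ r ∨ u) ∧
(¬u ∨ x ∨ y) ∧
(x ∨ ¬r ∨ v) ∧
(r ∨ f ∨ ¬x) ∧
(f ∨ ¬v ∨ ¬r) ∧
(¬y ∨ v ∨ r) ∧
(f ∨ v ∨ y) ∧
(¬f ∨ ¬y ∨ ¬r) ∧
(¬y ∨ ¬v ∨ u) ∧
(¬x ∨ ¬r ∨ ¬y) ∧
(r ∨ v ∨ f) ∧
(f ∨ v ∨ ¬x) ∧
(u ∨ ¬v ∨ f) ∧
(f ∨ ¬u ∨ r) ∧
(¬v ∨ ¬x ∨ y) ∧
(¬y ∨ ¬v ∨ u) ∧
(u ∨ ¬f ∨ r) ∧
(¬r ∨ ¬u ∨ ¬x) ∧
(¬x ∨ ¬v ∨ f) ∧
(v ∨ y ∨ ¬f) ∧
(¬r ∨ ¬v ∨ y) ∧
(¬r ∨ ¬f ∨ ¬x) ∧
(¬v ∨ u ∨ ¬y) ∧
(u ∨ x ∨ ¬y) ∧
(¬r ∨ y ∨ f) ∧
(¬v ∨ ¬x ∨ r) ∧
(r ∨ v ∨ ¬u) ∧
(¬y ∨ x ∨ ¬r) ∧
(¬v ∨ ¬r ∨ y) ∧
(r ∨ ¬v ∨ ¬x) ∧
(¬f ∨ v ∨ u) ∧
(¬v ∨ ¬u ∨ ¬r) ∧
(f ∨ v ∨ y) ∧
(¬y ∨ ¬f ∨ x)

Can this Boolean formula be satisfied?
No

No, the formula is not satisfiable.

No assignment of truth values to the variables can make all 36 clauses true simultaneously.

The formula is UNSAT (unsatisfiable).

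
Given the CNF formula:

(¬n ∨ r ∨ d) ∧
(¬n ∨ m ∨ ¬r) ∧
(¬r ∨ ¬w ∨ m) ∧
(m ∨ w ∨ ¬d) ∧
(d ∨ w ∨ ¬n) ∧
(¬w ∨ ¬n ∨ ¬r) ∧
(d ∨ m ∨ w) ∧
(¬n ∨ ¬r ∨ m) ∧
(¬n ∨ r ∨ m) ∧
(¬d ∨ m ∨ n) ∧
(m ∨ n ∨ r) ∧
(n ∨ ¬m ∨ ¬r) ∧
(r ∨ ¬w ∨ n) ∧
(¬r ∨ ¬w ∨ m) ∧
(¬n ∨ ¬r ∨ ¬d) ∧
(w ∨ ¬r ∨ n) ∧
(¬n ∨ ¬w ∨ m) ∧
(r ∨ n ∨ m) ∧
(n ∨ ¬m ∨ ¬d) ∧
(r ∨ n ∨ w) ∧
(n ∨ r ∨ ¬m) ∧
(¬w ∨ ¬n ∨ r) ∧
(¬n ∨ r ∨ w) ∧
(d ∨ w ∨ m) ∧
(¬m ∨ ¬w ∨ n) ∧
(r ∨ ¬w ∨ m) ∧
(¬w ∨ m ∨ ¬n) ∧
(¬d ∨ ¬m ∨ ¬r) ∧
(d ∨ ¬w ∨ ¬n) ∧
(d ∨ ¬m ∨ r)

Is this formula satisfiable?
No

No, the formula is not satisfiable.

No assignment of truth values to the variables can make all 30 clauses true simultaneously.

The formula is UNSAT (unsatisfiable).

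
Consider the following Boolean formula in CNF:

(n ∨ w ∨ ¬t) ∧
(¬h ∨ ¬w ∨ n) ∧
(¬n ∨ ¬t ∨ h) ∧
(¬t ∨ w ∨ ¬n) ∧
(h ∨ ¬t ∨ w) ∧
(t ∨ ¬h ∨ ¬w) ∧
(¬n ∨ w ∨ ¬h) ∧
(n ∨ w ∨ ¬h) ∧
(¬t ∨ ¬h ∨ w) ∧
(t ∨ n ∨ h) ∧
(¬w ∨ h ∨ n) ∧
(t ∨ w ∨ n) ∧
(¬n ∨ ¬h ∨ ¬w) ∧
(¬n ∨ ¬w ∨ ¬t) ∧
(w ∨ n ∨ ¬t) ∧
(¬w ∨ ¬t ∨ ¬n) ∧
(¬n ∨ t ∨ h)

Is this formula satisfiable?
No

No, the formula is not satisfiable.

No assignment of truth values to the variables can make all 17 clauses true simultaneously.

The formula is UNSAT (unsatisfiable).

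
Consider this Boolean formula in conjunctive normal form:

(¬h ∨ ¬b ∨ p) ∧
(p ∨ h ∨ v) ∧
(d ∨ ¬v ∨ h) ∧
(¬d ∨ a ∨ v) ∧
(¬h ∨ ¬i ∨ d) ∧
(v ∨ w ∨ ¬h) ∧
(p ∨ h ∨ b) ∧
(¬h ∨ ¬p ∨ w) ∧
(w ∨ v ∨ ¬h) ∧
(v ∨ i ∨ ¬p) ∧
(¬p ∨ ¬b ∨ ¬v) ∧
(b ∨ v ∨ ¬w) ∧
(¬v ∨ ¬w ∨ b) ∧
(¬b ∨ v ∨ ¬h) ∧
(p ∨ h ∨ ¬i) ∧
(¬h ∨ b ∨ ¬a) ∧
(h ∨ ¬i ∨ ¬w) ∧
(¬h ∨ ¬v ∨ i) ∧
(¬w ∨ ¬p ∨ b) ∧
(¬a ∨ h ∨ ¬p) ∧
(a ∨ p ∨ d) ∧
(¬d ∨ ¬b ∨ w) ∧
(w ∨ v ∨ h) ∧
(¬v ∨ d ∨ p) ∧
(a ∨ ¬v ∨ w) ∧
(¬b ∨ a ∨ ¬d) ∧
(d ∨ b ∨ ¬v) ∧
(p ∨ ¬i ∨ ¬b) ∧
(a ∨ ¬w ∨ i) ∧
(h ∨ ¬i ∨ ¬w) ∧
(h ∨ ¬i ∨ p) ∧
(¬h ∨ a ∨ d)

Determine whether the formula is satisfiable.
Yes

Yes, the formula is satisfiable.

One satisfying assignment is: v=True, d=True, w=True, p=False, h=False, b=True, i=False, a=True

Verification: With this assignment, all 32 clauses evaluate to true.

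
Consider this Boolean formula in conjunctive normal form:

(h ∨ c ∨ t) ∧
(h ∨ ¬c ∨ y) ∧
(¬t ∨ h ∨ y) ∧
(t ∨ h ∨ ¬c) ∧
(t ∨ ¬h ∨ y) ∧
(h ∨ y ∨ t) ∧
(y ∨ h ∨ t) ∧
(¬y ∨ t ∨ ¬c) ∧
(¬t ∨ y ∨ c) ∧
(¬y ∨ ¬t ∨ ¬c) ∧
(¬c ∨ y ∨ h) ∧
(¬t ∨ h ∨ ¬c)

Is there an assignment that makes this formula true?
Yes

Yes, the formula is satisfiable.

One satisfying assignment is: t=True, y=False, h=True, c=True

Verification: With this assignment, all 12 clauses evaluate to true.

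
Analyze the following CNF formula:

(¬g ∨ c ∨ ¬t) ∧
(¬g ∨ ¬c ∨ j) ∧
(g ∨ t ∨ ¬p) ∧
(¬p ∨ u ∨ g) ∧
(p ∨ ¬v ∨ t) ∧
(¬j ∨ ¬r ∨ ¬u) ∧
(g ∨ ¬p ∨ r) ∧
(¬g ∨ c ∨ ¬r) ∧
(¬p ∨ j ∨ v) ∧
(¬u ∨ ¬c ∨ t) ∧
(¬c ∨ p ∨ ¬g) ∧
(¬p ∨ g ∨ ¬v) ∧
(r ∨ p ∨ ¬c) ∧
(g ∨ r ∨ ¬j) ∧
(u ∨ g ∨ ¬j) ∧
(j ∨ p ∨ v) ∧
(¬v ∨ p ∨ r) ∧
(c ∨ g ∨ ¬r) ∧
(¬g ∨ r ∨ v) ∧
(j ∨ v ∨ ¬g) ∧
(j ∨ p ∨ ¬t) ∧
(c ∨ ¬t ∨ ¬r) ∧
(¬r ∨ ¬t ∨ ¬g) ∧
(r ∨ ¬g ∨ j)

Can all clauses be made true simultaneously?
Yes

Yes, the formula is satisfiable.

One satisfying assignment is: r=False, g=True, u=False, p=True, c=True, t=False, j=True, v=True

Verification: With this assignment, all 24 clauses evaluate to true.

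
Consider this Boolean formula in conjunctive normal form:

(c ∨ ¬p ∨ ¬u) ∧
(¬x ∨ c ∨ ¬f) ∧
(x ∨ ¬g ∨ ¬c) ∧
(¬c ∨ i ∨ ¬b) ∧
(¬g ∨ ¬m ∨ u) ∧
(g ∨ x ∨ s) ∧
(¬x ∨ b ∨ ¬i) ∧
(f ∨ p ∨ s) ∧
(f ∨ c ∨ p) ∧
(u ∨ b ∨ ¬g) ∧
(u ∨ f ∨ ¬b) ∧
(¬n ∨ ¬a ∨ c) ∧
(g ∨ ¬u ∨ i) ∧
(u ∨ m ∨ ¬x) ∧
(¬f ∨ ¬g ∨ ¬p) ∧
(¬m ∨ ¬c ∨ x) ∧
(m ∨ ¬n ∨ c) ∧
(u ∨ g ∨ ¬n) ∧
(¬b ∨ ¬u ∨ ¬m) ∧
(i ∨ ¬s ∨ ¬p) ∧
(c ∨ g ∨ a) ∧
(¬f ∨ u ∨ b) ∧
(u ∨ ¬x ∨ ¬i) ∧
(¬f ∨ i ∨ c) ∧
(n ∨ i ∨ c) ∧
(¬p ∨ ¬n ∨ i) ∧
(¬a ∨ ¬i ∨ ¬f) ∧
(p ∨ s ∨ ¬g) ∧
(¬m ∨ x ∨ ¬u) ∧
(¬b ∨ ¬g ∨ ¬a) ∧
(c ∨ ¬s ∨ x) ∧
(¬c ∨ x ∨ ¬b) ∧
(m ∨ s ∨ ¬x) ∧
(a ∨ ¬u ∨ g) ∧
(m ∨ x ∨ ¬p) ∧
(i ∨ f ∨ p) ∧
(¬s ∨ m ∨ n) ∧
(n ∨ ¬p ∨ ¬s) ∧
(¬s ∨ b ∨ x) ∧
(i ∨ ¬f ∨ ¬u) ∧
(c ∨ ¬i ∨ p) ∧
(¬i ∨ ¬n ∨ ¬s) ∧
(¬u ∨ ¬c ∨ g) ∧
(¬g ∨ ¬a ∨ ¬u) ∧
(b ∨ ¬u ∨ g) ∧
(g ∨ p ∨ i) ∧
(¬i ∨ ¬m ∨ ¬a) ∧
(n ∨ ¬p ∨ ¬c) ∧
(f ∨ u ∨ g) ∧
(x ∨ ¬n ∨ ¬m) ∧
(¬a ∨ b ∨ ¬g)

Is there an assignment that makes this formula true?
No

No, the formula is not satisfiable.

No assignment of truth values to the variables can make all 51 clauses true simultaneously.

The formula is UNSAT (unsatisfiable).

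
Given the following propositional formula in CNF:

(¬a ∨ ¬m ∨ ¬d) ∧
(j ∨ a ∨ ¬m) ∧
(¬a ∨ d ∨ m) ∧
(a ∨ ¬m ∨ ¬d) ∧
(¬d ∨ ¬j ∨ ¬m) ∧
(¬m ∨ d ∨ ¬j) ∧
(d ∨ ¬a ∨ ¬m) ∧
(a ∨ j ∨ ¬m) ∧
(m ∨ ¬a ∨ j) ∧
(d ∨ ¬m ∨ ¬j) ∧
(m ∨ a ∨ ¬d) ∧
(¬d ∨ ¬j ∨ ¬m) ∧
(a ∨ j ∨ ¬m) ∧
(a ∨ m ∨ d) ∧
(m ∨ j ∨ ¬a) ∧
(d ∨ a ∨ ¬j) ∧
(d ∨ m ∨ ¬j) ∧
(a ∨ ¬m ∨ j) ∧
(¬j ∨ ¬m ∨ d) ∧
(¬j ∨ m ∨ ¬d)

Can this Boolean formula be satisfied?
No

No, the formula is not satisfiable.

No assignment of truth values to the variables can make all 20 clauses true simultaneously.

The formula is UNSAT (unsatisfiable).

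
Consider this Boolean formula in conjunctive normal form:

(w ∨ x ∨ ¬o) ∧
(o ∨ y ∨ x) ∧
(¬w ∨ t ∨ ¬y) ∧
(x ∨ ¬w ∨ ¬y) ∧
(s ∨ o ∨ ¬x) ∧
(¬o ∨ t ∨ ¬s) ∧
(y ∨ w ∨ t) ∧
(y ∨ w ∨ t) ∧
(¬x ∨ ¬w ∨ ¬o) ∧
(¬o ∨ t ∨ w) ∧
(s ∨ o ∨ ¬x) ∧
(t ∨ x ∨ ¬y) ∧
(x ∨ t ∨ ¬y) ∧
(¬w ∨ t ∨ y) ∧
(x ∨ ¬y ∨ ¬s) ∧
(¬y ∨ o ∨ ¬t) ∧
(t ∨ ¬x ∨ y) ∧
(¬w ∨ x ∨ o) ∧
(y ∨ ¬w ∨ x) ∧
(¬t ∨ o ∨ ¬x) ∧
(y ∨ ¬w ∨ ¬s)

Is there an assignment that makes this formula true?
Yes

Yes, the formula is satisfiable.

One satisfying assignment is: x=True, o=False, w=False, y=True, s=True, t=False

Verification: With this assignment, all 21 clauses evaluate to true.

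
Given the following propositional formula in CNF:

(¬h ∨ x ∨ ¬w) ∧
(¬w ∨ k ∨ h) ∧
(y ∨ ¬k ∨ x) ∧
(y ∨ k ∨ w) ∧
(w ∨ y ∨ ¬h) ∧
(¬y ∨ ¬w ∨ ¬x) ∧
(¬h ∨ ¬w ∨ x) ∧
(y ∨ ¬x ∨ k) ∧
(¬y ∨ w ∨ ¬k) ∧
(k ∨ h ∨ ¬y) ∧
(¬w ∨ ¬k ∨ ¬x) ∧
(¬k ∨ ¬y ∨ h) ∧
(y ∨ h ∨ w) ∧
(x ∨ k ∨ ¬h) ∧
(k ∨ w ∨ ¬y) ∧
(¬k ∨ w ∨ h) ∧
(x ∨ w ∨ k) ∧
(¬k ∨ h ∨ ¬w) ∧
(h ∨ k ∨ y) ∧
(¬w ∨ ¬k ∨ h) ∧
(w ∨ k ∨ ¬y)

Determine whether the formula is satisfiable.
No

No, the formula is not satisfiable.

No assignment of truth values to the variables can make all 21 clauses true simultaneously.

The formula is UNSAT (unsatisfiable).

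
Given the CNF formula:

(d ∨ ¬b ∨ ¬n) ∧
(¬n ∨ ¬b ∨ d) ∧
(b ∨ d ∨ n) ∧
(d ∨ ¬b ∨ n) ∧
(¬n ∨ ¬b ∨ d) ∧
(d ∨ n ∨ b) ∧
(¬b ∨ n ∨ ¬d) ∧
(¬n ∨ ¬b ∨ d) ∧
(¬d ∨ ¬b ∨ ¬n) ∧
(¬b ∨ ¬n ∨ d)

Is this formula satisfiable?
Yes

Yes, the formula is satisfiable.

One satisfying assignment is: b=False, n=False, d=True

Verification: With this assignment, all 10 clauses evaluate to true.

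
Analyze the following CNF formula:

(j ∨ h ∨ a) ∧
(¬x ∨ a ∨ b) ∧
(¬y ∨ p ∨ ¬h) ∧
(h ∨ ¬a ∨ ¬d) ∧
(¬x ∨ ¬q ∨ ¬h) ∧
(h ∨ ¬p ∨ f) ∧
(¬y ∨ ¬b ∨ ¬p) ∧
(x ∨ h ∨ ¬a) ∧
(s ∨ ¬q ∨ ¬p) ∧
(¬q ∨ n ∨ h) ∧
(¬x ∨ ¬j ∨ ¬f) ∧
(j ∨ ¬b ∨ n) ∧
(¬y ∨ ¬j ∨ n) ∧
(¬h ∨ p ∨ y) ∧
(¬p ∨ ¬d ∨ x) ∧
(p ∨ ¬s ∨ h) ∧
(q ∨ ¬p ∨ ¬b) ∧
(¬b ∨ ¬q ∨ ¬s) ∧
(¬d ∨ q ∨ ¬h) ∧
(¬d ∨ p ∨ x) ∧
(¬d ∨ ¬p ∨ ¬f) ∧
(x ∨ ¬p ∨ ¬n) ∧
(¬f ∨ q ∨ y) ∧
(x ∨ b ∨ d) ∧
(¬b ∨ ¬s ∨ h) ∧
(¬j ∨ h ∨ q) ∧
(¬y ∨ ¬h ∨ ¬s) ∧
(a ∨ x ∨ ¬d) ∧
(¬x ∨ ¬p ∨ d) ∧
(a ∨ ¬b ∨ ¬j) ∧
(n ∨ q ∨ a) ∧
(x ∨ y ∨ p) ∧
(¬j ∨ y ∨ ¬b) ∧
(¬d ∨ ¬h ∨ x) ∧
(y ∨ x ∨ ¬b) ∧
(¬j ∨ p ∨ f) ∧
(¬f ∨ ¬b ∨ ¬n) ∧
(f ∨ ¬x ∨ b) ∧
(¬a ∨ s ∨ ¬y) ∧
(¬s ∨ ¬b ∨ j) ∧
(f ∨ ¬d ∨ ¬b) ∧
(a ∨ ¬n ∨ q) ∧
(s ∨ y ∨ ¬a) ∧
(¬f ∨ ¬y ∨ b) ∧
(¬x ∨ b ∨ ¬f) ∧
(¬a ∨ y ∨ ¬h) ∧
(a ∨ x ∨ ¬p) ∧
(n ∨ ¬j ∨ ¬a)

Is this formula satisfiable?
No

No, the formula is not satisfiable.

No assignment of truth values to the variables can make all 48 clauses true simultaneously.

The formula is UNSAT (unsatisfiable).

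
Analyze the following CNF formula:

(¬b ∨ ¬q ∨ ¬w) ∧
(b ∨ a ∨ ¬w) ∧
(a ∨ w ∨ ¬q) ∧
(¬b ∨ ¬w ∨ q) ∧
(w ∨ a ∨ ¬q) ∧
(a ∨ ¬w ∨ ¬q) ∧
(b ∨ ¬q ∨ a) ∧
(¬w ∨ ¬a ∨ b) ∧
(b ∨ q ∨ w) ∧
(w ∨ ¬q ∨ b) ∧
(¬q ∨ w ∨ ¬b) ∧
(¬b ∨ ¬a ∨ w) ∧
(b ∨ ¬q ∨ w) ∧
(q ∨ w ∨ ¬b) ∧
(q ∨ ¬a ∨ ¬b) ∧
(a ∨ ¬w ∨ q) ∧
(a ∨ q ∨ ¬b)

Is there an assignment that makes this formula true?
No

No, the formula is not satisfiable.

No assignment of truth values to the variables can make all 17 clauses true simultaneously.

The formula is UNSAT (unsatisfiable).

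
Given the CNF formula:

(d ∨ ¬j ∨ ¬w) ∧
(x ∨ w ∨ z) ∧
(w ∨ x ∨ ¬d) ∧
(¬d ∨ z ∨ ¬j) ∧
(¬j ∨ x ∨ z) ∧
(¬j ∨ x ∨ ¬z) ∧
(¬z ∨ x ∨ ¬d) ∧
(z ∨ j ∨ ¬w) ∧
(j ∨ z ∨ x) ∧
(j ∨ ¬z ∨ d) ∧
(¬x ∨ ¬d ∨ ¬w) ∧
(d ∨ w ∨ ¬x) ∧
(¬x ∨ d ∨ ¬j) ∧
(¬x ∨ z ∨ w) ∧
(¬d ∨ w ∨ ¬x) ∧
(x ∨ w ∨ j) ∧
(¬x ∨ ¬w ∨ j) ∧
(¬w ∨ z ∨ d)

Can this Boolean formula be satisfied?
No

No, the formula is not satisfiable.

No assignment of truth values to the variables can make all 18 clauses true simultaneously.

The formula is UNSAT (unsatisfiable).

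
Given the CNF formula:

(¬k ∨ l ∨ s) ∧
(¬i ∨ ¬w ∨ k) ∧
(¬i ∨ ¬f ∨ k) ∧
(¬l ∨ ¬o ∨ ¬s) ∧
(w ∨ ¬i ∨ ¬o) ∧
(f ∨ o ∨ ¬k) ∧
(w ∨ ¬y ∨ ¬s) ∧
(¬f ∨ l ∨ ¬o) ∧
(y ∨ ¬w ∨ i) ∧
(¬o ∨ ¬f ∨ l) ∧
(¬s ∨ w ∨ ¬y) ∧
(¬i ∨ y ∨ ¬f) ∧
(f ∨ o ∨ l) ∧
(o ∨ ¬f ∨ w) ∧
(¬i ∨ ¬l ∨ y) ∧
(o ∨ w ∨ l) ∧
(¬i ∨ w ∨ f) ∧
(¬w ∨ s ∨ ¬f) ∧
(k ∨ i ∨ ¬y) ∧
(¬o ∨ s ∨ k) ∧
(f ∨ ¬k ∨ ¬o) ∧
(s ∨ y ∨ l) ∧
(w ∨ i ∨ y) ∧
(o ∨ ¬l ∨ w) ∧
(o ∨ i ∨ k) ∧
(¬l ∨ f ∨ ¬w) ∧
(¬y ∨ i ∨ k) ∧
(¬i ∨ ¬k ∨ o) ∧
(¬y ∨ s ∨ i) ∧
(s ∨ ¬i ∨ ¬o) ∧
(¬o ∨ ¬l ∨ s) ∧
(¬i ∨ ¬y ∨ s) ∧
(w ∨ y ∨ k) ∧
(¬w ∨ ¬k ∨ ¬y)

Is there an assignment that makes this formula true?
No

No, the formula is not satisfiable.

No assignment of truth values to the variables can make all 34 clauses true simultaneously.

The formula is UNSAT (unsatisfiable).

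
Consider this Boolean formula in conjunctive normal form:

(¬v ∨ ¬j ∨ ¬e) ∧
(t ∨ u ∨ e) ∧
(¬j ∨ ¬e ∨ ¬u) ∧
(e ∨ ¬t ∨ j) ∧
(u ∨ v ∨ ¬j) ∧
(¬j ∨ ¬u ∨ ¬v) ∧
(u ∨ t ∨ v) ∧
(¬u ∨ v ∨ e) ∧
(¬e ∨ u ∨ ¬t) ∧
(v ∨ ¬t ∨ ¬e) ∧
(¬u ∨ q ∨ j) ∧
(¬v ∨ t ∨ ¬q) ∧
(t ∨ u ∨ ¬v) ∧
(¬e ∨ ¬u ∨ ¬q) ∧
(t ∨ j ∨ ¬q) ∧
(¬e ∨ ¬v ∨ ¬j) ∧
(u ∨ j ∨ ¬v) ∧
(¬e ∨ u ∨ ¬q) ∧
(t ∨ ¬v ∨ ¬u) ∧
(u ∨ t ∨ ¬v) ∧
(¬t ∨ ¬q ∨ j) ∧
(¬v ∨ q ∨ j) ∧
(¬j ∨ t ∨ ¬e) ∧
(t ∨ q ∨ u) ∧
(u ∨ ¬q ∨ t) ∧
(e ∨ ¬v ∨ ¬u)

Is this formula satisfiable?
Yes

Yes, the formula is satisfiable.

One satisfying assignment is: t=True, u=False, e=False, q=False, j=True, v=True

Verification: With this assignment, all 26 clauses evaluate to true.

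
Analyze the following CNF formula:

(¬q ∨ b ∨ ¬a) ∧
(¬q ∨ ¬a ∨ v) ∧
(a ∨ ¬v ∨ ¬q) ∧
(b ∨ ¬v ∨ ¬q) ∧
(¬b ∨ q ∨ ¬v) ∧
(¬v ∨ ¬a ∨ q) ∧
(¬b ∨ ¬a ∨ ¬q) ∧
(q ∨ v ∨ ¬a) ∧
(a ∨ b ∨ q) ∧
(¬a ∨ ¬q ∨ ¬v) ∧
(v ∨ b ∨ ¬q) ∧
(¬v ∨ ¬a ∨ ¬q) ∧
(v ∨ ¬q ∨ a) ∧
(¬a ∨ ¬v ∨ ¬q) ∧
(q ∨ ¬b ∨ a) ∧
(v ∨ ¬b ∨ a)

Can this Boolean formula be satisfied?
No

No, the formula is not satisfiable.

No assignment of truth values to the variables can make all 16 clauses true simultaneously.

The formula is UNSAT (unsatisfiable).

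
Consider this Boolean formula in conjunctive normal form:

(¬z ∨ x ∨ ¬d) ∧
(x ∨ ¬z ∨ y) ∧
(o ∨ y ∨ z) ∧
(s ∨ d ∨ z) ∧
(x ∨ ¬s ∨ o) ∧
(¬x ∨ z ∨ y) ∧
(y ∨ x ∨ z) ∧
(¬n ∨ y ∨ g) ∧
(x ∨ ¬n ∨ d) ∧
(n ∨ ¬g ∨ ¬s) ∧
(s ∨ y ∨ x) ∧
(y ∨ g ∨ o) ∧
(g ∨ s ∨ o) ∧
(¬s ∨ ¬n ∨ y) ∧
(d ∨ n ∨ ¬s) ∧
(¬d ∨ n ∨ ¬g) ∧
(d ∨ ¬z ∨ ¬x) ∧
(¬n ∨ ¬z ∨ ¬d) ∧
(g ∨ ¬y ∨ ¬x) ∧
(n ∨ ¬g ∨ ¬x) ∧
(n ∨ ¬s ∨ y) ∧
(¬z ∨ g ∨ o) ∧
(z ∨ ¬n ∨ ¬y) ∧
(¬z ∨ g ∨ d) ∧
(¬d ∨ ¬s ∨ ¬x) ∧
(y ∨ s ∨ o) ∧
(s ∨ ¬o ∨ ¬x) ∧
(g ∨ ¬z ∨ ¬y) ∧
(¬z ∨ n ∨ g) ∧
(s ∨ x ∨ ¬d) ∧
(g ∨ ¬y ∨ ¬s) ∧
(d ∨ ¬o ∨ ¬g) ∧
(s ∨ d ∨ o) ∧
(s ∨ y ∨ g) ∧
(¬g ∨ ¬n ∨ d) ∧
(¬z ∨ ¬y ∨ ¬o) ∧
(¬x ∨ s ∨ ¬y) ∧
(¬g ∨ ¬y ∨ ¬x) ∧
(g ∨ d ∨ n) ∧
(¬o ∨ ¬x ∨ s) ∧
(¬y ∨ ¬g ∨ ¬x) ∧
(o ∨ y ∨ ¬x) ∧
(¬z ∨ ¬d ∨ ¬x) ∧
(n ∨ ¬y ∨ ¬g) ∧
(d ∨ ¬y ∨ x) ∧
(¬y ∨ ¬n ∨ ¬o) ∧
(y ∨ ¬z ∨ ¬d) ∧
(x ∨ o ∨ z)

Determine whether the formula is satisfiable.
No

No, the formula is not satisfiable.

No assignment of truth values to the variables can make all 48 clauses true simultaneously.

The formula is UNSAT (unsatisfiable).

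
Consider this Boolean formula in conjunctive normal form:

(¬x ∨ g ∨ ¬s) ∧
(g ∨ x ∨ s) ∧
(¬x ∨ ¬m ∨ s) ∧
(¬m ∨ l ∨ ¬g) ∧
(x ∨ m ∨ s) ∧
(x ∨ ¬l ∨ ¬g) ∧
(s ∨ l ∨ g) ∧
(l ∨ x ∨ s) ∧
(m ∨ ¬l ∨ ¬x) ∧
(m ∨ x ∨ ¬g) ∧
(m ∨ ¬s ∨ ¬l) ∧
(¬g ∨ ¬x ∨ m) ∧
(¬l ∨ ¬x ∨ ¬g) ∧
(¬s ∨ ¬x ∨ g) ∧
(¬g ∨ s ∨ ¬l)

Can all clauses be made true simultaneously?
Yes

Yes, the formula is satisfiable.

One satisfying assignment is: g=False, x=False, l=False, m=False, s=True

Verification: With this assignment, all 15 clauses evaluate to true.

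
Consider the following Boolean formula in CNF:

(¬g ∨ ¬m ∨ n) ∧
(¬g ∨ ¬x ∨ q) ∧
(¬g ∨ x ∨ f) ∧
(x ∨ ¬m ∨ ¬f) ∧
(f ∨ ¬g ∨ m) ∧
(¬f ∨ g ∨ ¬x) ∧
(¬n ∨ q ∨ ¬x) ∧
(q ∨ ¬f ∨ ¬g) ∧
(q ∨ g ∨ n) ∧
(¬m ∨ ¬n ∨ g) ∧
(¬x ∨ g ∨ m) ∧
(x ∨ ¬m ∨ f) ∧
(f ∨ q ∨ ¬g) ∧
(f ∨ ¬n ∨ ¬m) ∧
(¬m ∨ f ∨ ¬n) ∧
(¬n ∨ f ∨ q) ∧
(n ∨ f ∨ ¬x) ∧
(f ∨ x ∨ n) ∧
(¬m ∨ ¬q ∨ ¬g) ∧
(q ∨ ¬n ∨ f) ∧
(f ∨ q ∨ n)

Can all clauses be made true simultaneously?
Yes

Yes, the formula is satisfiable.

One satisfying assignment is: n=True, m=False, g=False, f=True, q=False, x=False

Verification: With this assignment, all 21 clauses evaluate to true.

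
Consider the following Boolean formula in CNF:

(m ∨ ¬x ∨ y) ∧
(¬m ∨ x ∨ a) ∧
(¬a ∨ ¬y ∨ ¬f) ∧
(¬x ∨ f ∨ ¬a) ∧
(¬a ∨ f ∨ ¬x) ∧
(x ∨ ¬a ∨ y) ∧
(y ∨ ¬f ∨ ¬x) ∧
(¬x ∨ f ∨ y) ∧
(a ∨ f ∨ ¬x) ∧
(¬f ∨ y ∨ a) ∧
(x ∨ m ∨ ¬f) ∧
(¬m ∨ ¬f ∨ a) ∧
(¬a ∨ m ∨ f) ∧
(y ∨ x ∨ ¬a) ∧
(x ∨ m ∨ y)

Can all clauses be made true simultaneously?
Yes

Yes, the formula is satisfiable.

One satisfying assignment is: y=True, m=False, x=False, f=False, a=False

Verification: With this assignment, all 15 clauses evaluate to true.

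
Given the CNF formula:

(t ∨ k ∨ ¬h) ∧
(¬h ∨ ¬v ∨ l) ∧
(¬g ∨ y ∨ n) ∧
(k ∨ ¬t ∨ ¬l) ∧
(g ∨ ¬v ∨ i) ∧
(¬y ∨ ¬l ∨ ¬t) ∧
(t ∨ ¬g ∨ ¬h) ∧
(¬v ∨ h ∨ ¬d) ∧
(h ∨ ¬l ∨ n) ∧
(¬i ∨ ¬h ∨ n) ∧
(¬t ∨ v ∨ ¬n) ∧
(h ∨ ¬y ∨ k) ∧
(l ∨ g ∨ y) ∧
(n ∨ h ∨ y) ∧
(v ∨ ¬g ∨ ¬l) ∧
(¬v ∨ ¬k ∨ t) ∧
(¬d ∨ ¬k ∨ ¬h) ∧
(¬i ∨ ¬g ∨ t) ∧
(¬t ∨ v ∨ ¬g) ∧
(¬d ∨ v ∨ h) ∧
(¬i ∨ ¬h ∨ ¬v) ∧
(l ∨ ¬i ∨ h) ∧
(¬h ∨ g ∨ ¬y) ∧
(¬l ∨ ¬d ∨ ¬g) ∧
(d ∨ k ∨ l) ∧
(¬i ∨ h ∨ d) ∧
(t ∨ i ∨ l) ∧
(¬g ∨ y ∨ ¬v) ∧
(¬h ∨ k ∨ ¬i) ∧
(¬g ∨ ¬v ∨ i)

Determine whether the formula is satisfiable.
Yes

Yes, the formula is satisfiable.

One satisfying assignment is: h=True, i=False, g=False, l=True, y=False, d=False, t=True, n=False, v=False, k=True

Verification: With this assignment, all 30 clauses evaluate to true.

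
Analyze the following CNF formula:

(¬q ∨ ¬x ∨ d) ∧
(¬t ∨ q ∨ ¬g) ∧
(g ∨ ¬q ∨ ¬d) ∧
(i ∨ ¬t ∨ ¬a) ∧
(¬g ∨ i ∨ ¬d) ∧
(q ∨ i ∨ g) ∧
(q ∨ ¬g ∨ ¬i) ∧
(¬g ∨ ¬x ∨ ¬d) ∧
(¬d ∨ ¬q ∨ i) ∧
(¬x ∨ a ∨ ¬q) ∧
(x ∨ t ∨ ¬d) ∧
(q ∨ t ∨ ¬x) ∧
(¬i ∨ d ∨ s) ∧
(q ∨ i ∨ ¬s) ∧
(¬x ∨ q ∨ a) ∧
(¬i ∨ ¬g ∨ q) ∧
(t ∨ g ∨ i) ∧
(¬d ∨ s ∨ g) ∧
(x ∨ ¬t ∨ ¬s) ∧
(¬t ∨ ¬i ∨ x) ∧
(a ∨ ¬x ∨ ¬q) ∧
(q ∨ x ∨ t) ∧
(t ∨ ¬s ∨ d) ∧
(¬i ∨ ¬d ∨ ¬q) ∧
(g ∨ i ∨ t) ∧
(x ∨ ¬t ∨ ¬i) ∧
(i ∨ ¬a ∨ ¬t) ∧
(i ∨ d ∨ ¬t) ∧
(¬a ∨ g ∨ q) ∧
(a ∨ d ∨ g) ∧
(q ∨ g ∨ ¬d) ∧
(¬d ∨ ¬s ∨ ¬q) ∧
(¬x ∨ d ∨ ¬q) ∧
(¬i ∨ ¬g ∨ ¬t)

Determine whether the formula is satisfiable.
Yes

Yes, the formula is satisfiable.

One satisfying assignment is: q=True, d=False, t=False, s=False, x=False, a=False, i=False, g=True

Verification: With this assignment, all 34 clauses evaluate to true.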